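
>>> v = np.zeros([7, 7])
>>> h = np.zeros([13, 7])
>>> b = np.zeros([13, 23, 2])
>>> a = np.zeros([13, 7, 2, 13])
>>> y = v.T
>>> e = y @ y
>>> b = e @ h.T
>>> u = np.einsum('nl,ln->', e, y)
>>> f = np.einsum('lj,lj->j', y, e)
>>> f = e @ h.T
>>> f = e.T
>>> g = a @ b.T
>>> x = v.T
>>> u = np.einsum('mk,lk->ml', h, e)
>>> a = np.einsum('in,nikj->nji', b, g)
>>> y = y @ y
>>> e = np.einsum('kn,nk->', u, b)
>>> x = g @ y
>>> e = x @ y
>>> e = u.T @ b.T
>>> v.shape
(7, 7)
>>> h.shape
(13, 7)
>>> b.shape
(7, 13)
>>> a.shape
(13, 7, 7)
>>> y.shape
(7, 7)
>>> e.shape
(7, 7)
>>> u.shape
(13, 7)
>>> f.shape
(7, 7)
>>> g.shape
(13, 7, 2, 7)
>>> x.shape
(13, 7, 2, 7)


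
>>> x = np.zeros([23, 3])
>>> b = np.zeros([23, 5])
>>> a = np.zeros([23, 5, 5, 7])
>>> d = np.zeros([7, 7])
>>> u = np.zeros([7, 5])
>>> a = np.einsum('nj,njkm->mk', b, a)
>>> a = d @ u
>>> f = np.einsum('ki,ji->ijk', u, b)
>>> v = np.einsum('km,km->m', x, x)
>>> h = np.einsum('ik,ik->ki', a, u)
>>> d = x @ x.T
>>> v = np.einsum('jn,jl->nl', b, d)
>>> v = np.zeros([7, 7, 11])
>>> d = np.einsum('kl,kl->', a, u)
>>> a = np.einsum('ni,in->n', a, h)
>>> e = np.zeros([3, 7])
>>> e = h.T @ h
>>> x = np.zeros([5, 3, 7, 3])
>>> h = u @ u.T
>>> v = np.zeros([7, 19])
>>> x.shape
(5, 3, 7, 3)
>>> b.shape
(23, 5)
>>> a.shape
(7,)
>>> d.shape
()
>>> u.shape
(7, 5)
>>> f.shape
(5, 23, 7)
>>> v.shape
(7, 19)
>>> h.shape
(7, 7)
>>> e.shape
(7, 7)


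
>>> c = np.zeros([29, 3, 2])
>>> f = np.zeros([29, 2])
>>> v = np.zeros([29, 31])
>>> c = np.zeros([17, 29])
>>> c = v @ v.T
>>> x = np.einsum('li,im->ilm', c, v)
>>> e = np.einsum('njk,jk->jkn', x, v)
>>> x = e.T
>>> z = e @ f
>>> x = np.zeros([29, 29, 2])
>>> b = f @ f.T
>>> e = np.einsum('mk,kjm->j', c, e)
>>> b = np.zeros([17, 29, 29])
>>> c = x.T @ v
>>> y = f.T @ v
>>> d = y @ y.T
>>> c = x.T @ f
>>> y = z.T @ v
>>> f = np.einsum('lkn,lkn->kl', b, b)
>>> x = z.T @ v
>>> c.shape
(2, 29, 2)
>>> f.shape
(29, 17)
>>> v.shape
(29, 31)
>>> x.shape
(2, 31, 31)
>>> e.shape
(31,)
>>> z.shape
(29, 31, 2)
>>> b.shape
(17, 29, 29)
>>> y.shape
(2, 31, 31)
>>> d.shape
(2, 2)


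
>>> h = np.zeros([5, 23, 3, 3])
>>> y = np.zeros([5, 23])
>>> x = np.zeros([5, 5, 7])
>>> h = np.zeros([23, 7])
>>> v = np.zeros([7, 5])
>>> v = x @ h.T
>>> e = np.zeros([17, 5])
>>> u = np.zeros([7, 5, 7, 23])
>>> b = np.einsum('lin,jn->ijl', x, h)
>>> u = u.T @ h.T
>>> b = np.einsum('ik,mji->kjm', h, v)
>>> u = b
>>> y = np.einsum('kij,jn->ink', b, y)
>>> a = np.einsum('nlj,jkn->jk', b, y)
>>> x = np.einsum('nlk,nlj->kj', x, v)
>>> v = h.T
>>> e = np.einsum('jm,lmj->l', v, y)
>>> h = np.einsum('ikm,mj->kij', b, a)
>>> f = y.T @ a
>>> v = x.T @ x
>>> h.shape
(5, 7, 23)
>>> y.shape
(5, 23, 7)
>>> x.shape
(7, 23)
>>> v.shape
(23, 23)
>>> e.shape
(5,)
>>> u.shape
(7, 5, 5)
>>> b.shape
(7, 5, 5)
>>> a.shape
(5, 23)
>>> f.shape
(7, 23, 23)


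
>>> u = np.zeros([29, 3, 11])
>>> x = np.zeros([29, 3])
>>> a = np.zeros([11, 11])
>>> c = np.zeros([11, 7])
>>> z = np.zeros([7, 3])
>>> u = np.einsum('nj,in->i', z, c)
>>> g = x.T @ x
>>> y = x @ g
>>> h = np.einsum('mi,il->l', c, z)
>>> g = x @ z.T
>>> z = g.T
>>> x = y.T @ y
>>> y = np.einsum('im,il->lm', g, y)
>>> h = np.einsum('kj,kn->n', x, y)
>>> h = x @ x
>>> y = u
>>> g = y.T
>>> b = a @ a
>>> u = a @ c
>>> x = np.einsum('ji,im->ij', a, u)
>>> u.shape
(11, 7)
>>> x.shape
(11, 11)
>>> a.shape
(11, 11)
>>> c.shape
(11, 7)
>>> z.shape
(7, 29)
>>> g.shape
(11,)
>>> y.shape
(11,)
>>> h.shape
(3, 3)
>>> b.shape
(11, 11)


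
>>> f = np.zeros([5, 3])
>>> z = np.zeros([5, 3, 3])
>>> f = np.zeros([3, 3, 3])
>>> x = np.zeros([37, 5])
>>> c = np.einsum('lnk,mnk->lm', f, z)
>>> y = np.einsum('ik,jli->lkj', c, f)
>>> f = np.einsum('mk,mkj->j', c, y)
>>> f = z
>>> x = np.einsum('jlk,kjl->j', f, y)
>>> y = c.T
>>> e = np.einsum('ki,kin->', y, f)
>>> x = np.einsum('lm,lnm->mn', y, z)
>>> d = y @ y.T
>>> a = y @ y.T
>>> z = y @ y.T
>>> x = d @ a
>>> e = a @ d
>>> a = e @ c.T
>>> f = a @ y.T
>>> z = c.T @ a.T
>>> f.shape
(5, 5)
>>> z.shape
(5, 5)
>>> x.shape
(5, 5)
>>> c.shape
(3, 5)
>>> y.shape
(5, 3)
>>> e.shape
(5, 5)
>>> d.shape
(5, 5)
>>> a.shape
(5, 3)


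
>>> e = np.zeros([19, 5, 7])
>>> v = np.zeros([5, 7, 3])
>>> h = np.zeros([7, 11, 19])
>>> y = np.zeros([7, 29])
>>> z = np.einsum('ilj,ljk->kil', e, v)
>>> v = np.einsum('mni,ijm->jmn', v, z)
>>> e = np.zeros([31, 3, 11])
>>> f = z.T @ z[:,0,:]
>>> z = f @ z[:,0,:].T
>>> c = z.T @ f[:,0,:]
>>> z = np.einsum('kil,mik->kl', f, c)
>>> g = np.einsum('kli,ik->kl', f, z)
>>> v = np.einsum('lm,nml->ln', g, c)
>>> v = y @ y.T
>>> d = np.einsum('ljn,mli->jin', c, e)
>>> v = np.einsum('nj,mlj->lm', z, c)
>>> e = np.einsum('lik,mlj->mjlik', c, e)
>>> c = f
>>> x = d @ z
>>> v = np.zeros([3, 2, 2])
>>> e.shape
(31, 11, 3, 19, 5)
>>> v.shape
(3, 2, 2)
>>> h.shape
(7, 11, 19)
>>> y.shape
(7, 29)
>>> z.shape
(5, 5)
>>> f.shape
(5, 19, 5)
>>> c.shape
(5, 19, 5)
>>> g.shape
(5, 19)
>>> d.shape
(19, 11, 5)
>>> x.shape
(19, 11, 5)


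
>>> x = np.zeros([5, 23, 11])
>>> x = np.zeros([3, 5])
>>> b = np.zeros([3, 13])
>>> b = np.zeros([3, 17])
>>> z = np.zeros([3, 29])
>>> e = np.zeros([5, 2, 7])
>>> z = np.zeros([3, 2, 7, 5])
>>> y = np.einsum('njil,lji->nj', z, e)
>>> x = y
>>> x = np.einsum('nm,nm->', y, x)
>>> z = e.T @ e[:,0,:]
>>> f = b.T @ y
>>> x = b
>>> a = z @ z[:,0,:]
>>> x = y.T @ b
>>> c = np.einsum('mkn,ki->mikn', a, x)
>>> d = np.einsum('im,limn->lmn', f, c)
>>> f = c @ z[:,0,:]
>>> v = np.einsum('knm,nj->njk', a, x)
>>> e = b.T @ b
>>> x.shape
(2, 17)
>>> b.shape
(3, 17)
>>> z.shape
(7, 2, 7)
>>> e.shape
(17, 17)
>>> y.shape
(3, 2)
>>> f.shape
(7, 17, 2, 7)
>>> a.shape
(7, 2, 7)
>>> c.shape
(7, 17, 2, 7)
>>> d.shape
(7, 2, 7)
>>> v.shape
(2, 17, 7)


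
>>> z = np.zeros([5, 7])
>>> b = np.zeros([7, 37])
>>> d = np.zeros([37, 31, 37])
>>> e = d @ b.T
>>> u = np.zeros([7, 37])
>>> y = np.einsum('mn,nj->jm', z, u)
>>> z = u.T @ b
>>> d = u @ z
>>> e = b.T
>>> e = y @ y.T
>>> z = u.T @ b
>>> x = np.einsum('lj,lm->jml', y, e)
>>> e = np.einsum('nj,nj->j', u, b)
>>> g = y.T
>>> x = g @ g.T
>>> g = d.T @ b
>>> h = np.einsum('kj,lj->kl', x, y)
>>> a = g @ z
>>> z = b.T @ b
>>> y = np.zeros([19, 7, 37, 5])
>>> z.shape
(37, 37)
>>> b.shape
(7, 37)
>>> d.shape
(7, 37)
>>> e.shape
(37,)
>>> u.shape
(7, 37)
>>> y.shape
(19, 7, 37, 5)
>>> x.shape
(5, 5)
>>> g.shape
(37, 37)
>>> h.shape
(5, 37)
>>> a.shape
(37, 37)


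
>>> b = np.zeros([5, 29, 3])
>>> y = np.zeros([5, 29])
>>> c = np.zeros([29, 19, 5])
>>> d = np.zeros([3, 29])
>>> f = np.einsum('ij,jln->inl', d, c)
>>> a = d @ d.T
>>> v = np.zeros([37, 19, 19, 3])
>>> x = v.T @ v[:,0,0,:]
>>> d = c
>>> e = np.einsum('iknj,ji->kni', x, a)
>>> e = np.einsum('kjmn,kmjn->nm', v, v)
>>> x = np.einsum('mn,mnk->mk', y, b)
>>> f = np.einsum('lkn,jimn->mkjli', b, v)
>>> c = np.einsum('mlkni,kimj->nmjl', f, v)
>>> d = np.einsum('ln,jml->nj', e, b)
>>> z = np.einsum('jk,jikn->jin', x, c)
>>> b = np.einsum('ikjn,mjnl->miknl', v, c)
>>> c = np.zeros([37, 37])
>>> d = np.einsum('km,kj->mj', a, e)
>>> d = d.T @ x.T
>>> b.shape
(5, 37, 19, 3, 29)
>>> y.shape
(5, 29)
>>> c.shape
(37, 37)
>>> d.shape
(19, 5)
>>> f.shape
(19, 29, 37, 5, 19)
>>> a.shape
(3, 3)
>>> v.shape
(37, 19, 19, 3)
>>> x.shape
(5, 3)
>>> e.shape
(3, 19)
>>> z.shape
(5, 19, 29)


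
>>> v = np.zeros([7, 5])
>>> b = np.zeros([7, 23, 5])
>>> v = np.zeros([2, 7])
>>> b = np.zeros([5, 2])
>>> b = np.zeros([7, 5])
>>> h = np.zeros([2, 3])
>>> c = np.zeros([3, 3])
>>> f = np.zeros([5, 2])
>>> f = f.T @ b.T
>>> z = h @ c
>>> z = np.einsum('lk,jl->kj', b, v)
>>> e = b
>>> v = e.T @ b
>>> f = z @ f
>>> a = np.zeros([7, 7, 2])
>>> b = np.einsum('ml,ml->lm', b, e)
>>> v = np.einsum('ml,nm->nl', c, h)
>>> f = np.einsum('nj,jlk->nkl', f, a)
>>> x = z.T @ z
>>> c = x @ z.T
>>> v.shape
(2, 3)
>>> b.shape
(5, 7)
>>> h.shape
(2, 3)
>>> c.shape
(2, 5)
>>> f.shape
(5, 2, 7)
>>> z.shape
(5, 2)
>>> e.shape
(7, 5)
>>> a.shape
(7, 7, 2)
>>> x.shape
(2, 2)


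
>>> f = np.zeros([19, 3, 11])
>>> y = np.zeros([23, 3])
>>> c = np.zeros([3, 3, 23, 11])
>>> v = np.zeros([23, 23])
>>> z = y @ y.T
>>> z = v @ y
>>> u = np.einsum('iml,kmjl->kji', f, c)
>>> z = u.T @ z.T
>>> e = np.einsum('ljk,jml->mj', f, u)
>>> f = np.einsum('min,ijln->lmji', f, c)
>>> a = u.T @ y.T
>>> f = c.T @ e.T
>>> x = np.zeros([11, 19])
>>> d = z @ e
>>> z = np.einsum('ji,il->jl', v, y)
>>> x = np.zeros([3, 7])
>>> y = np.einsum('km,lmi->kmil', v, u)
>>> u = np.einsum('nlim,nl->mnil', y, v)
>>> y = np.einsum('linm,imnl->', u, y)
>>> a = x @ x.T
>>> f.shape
(11, 23, 3, 23)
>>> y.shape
()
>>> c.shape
(3, 3, 23, 11)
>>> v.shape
(23, 23)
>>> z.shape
(23, 3)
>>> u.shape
(3, 23, 19, 23)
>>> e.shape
(23, 3)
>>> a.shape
(3, 3)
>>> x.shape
(3, 7)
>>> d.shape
(19, 23, 3)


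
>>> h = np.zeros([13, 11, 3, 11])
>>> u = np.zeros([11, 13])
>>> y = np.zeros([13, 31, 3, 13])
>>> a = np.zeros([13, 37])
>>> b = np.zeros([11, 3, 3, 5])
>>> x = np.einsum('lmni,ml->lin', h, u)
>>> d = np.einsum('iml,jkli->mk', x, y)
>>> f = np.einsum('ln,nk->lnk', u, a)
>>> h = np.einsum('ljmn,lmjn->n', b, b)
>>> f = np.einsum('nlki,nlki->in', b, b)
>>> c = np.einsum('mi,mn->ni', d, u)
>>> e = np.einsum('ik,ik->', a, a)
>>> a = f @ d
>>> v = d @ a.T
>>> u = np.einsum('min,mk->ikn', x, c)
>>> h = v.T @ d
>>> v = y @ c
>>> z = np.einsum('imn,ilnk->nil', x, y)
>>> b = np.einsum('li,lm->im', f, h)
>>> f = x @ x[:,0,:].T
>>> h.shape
(5, 31)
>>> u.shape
(11, 31, 3)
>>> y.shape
(13, 31, 3, 13)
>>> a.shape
(5, 31)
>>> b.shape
(11, 31)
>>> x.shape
(13, 11, 3)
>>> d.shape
(11, 31)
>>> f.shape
(13, 11, 13)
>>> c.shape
(13, 31)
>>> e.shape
()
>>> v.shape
(13, 31, 3, 31)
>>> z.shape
(3, 13, 31)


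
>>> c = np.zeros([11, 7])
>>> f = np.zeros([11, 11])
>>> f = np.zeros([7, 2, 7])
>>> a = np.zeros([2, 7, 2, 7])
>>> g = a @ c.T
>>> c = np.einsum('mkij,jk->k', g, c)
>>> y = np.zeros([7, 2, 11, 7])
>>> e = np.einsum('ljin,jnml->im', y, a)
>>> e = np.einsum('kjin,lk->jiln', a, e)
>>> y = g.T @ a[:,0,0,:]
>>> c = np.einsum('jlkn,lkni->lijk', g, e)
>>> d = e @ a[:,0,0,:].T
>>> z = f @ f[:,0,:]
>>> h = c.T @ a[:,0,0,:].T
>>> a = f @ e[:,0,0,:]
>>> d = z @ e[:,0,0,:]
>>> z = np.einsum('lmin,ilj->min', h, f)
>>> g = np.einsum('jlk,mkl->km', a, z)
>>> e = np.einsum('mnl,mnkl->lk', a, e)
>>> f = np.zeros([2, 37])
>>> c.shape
(7, 7, 2, 2)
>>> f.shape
(2, 37)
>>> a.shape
(7, 2, 7)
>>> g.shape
(7, 2)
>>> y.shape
(11, 2, 7, 7)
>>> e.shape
(7, 11)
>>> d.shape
(7, 2, 7)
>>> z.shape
(2, 7, 2)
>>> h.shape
(2, 2, 7, 2)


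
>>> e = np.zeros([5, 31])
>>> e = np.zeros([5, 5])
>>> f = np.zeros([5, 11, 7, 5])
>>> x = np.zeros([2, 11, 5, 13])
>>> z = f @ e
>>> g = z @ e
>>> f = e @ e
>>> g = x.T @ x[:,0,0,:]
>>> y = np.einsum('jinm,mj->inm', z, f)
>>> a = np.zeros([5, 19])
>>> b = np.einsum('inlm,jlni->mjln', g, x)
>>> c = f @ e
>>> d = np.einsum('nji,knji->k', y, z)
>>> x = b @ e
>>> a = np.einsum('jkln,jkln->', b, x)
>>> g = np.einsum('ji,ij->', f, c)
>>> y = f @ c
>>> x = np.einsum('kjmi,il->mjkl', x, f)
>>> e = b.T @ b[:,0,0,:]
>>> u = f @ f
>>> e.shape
(5, 11, 2, 5)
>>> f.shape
(5, 5)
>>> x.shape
(11, 2, 13, 5)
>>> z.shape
(5, 11, 7, 5)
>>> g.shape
()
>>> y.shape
(5, 5)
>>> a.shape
()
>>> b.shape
(13, 2, 11, 5)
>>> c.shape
(5, 5)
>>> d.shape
(5,)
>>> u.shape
(5, 5)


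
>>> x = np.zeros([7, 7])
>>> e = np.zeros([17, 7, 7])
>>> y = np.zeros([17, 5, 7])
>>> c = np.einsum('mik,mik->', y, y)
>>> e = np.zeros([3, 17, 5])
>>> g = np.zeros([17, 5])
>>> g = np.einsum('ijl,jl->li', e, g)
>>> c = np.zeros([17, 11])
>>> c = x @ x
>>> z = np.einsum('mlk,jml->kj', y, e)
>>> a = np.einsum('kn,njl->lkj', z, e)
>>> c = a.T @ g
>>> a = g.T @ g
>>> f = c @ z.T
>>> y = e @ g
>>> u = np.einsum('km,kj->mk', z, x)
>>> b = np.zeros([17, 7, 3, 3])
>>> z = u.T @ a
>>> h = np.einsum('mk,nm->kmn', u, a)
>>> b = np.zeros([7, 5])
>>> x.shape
(7, 7)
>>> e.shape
(3, 17, 5)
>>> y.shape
(3, 17, 3)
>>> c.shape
(17, 7, 3)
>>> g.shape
(5, 3)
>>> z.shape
(7, 3)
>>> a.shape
(3, 3)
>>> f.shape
(17, 7, 7)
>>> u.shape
(3, 7)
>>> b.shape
(7, 5)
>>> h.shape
(7, 3, 3)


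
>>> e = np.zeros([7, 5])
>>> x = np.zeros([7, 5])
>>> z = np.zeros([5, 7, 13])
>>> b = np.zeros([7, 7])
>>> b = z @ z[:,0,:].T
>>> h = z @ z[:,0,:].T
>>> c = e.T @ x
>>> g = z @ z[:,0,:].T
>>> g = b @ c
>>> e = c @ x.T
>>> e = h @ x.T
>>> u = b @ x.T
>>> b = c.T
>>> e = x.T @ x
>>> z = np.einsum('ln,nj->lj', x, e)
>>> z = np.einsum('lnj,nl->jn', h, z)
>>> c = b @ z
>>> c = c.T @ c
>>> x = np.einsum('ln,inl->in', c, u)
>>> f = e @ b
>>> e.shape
(5, 5)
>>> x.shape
(5, 7)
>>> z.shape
(5, 7)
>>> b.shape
(5, 5)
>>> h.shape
(5, 7, 5)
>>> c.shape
(7, 7)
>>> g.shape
(5, 7, 5)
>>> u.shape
(5, 7, 7)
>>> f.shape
(5, 5)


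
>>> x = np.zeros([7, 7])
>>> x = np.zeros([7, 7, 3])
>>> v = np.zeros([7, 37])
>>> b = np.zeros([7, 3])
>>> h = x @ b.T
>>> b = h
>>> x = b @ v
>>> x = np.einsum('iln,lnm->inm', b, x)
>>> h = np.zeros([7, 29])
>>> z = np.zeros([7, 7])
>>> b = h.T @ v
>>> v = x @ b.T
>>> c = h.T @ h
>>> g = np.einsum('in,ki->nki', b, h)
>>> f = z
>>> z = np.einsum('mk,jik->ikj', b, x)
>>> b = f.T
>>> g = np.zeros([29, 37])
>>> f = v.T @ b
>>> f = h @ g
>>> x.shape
(7, 7, 37)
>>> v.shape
(7, 7, 29)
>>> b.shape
(7, 7)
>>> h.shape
(7, 29)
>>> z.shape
(7, 37, 7)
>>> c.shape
(29, 29)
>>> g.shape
(29, 37)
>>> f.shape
(7, 37)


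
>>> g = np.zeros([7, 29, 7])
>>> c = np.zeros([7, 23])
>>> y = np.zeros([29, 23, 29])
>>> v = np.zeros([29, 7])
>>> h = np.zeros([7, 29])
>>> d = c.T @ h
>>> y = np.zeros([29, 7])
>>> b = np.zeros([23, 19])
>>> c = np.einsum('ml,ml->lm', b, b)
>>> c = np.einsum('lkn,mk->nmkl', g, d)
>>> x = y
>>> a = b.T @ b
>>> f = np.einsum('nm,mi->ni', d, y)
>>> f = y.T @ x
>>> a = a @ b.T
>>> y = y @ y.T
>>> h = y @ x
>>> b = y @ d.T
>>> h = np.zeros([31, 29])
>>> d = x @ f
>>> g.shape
(7, 29, 7)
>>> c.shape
(7, 23, 29, 7)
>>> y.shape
(29, 29)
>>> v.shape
(29, 7)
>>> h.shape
(31, 29)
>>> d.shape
(29, 7)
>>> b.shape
(29, 23)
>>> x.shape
(29, 7)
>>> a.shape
(19, 23)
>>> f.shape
(7, 7)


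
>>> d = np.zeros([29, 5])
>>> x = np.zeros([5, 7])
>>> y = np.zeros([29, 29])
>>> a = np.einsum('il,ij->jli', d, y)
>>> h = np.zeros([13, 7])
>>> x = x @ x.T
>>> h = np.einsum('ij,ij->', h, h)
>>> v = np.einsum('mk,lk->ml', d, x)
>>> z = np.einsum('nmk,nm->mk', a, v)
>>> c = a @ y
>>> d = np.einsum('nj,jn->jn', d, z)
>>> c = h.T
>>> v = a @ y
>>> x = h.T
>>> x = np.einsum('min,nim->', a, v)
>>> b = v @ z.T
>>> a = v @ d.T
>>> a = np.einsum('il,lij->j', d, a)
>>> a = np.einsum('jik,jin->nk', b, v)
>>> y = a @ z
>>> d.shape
(5, 29)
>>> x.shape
()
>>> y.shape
(29, 29)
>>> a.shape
(29, 5)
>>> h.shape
()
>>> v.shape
(29, 5, 29)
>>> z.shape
(5, 29)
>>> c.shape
()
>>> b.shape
(29, 5, 5)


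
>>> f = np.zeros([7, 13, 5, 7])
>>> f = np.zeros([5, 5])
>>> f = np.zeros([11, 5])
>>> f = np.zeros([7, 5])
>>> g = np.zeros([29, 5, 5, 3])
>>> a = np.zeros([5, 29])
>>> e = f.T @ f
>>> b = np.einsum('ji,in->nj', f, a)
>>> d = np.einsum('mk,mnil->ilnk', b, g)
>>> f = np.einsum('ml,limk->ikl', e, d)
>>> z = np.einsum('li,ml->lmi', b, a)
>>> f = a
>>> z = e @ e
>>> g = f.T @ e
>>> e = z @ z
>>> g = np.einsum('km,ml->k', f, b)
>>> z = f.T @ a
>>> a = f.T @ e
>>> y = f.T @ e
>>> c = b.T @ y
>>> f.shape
(5, 29)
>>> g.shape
(5,)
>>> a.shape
(29, 5)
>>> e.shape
(5, 5)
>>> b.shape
(29, 7)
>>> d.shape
(5, 3, 5, 7)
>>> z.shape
(29, 29)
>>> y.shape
(29, 5)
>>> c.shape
(7, 5)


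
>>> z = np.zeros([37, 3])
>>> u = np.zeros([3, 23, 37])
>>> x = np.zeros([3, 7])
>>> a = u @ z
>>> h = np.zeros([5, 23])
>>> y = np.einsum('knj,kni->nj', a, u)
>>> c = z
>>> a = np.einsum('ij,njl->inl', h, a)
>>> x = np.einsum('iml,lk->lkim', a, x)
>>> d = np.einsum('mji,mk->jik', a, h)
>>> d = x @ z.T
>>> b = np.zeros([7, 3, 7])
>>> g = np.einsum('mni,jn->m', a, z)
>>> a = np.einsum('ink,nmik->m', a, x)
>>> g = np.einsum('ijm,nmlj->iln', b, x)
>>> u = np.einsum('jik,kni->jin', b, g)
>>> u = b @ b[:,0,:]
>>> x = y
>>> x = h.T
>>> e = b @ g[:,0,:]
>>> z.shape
(37, 3)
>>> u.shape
(7, 3, 7)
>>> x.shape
(23, 5)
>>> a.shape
(7,)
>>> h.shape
(5, 23)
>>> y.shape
(23, 3)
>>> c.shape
(37, 3)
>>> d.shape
(3, 7, 5, 37)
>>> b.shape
(7, 3, 7)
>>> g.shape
(7, 5, 3)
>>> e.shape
(7, 3, 3)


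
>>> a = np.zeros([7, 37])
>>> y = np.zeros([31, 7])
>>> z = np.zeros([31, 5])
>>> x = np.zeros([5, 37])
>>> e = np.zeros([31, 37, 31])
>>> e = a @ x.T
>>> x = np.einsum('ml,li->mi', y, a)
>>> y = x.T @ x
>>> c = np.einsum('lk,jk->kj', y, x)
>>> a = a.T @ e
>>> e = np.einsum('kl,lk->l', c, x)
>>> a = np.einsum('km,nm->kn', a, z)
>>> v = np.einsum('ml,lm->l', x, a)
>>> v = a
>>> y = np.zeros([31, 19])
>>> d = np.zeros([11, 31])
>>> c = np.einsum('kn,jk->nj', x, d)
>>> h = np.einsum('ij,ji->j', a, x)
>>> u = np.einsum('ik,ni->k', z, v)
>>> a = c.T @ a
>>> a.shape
(11, 31)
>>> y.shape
(31, 19)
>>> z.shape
(31, 5)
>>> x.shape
(31, 37)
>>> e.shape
(31,)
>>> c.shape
(37, 11)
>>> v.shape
(37, 31)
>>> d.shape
(11, 31)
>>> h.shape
(31,)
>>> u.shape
(5,)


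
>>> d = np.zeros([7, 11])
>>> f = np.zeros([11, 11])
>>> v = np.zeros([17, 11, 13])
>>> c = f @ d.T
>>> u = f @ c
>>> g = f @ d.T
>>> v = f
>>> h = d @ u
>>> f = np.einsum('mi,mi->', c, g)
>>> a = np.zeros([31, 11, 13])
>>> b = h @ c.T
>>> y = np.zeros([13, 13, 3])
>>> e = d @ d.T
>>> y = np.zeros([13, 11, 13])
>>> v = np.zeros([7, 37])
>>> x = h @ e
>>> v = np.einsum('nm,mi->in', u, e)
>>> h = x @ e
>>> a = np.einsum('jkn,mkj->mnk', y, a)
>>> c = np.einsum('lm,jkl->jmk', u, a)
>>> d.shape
(7, 11)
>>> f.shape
()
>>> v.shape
(7, 11)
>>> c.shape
(31, 7, 13)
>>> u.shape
(11, 7)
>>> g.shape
(11, 7)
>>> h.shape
(7, 7)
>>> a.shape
(31, 13, 11)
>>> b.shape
(7, 11)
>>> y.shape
(13, 11, 13)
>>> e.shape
(7, 7)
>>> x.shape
(7, 7)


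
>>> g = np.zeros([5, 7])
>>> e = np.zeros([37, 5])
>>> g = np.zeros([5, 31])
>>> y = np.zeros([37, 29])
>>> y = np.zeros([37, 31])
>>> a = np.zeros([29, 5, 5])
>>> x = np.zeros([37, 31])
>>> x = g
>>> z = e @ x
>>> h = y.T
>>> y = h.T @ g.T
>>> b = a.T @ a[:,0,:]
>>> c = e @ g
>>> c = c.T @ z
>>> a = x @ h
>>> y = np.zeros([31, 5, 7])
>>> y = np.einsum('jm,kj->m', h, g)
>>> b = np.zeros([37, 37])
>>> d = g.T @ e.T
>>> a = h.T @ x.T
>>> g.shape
(5, 31)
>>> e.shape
(37, 5)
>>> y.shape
(37,)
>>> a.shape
(37, 5)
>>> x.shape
(5, 31)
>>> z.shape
(37, 31)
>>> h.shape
(31, 37)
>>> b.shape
(37, 37)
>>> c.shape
(31, 31)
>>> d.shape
(31, 37)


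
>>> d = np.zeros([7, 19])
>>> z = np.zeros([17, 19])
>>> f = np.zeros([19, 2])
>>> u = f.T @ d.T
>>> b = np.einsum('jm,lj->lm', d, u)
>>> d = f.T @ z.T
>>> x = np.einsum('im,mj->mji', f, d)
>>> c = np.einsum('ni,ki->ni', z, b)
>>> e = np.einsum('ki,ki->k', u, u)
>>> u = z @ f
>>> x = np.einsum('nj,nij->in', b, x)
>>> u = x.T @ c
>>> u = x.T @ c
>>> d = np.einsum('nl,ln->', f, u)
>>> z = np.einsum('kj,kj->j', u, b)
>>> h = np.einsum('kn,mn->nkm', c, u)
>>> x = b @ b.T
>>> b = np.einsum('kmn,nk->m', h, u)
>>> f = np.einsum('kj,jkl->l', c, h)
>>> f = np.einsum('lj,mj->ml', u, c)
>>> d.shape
()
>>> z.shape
(19,)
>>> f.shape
(17, 2)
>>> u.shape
(2, 19)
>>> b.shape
(17,)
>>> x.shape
(2, 2)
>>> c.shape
(17, 19)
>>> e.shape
(2,)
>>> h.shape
(19, 17, 2)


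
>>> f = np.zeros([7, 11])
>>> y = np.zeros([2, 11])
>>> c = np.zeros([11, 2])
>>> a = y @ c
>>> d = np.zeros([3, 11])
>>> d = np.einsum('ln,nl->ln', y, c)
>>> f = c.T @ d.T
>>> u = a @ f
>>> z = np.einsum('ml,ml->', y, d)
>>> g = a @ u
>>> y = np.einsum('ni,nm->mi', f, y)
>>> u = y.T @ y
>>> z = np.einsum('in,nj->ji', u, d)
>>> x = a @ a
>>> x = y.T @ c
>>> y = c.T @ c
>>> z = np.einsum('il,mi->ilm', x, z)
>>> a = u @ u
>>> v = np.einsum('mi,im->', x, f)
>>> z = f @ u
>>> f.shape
(2, 2)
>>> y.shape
(2, 2)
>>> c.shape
(11, 2)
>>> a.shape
(2, 2)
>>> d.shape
(2, 11)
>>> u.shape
(2, 2)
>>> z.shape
(2, 2)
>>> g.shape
(2, 2)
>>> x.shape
(2, 2)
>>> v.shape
()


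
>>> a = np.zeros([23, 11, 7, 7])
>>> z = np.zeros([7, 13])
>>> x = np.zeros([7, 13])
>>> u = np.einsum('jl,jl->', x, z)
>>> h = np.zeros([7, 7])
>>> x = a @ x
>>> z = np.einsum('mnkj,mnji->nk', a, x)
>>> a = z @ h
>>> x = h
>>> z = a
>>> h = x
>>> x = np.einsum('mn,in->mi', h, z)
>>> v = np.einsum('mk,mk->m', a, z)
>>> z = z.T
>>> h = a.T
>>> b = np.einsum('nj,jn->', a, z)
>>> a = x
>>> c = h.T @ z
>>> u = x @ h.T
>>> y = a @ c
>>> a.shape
(7, 11)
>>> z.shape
(7, 11)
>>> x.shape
(7, 11)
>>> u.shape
(7, 7)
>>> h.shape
(7, 11)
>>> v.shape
(11,)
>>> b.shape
()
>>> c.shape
(11, 11)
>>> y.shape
(7, 11)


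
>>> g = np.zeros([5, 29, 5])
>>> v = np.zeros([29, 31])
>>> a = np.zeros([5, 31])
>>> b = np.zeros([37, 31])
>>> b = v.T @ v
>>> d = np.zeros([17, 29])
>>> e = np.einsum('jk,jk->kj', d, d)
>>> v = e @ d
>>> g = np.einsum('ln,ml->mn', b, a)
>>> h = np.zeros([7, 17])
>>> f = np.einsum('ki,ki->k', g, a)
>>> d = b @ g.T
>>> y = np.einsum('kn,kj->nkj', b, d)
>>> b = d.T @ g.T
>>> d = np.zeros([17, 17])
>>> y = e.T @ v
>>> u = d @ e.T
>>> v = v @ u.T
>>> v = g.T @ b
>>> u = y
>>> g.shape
(5, 31)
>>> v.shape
(31, 5)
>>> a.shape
(5, 31)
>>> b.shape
(5, 5)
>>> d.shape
(17, 17)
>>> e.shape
(29, 17)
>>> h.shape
(7, 17)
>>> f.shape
(5,)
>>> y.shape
(17, 29)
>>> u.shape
(17, 29)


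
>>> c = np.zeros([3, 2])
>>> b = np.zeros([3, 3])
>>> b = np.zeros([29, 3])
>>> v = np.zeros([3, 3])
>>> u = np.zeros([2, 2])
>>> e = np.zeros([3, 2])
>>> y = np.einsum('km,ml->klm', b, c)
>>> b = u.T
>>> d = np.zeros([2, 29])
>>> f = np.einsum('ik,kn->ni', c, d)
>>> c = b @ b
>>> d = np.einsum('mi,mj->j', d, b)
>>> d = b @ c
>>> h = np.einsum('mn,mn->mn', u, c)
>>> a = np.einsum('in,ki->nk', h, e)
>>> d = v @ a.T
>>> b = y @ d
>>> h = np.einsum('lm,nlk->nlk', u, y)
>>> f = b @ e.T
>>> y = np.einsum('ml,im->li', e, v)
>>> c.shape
(2, 2)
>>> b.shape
(29, 2, 2)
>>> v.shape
(3, 3)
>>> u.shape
(2, 2)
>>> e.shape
(3, 2)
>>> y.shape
(2, 3)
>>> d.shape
(3, 2)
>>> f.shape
(29, 2, 3)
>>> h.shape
(29, 2, 3)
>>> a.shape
(2, 3)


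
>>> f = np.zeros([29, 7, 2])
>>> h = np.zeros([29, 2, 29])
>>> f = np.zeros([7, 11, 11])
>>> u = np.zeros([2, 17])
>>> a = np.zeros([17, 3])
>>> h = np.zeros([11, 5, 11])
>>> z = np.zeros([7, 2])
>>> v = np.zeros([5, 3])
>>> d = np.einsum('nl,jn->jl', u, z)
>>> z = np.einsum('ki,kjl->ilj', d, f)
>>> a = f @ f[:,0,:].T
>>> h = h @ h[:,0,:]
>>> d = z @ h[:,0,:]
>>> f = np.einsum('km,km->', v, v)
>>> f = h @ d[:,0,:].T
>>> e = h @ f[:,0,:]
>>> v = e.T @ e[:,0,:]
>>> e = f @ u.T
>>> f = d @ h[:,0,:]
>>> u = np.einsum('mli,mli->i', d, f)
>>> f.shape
(17, 11, 11)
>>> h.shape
(11, 5, 11)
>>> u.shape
(11,)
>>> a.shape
(7, 11, 7)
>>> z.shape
(17, 11, 11)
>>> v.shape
(17, 5, 17)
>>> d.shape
(17, 11, 11)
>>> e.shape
(11, 5, 2)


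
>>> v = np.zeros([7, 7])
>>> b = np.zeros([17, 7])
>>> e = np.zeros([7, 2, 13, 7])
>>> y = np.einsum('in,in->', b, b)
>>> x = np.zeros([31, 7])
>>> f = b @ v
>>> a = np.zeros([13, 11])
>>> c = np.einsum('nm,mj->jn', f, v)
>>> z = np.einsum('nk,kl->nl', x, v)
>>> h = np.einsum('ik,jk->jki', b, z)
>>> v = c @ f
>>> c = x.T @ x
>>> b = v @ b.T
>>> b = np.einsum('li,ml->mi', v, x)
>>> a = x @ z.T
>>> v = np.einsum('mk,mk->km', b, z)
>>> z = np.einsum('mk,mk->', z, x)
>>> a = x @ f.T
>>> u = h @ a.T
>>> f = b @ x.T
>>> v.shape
(7, 31)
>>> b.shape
(31, 7)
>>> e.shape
(7, 2, 13, 7)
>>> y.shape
()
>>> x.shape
(31, 7)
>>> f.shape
(31, 31)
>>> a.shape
(31, 17)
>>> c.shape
(7, 7)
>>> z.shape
()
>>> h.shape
(31, 7, 17)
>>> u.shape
(31, 7, 31)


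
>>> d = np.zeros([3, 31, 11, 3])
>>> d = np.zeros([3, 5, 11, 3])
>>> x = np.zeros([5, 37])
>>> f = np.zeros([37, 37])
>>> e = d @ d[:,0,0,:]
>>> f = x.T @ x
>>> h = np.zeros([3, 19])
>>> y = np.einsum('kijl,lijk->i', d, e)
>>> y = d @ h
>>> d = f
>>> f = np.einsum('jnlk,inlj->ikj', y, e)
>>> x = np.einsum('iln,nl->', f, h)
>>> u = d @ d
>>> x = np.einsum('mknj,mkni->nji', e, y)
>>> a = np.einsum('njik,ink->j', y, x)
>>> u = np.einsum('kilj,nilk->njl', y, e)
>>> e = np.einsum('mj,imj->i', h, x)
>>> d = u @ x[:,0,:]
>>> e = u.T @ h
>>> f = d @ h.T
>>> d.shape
(3, 19, 19)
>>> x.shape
(11, 3, 19)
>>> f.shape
(3, 19, 3)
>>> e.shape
(11, 19, 19)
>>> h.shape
(3, 19)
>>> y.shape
(3, 5, 11, 19)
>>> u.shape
(3, 19, 11)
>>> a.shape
(5,)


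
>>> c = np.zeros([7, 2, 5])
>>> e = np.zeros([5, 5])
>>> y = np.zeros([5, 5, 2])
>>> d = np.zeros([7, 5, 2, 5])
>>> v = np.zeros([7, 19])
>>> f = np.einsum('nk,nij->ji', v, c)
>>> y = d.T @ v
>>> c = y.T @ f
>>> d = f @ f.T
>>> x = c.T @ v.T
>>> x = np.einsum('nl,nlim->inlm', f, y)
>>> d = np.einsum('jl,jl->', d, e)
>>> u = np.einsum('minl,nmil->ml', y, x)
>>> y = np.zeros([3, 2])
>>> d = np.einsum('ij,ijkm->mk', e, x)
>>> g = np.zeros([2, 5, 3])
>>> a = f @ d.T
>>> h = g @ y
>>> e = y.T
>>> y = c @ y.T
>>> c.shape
(19, 5, 2, 2)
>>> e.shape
(2, 3)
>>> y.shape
(19, 5, 2, 3)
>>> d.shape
(19, 2)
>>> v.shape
(7, 19)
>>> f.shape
(5, 2)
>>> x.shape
(5, 5, 2, 19)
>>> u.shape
(5, 19)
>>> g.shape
(2, 5, 3)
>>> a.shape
(5, 19)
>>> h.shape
(2, 5, 2)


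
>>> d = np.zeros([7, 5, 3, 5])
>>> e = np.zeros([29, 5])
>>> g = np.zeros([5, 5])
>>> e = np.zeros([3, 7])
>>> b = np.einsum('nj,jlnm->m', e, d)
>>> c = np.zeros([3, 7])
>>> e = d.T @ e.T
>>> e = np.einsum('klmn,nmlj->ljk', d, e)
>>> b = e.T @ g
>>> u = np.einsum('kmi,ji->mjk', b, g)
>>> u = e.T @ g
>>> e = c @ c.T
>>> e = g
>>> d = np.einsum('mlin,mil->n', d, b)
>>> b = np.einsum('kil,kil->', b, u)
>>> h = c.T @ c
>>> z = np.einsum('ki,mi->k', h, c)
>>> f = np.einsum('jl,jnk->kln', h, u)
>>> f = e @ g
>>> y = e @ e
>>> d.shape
(5,)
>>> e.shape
(5, 5)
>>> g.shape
(5, 5)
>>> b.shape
()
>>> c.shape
(3, 7)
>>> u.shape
(7, 3, 5)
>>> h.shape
(7, 7)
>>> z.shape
(7,)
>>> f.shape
(5, 5)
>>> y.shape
(5, 5)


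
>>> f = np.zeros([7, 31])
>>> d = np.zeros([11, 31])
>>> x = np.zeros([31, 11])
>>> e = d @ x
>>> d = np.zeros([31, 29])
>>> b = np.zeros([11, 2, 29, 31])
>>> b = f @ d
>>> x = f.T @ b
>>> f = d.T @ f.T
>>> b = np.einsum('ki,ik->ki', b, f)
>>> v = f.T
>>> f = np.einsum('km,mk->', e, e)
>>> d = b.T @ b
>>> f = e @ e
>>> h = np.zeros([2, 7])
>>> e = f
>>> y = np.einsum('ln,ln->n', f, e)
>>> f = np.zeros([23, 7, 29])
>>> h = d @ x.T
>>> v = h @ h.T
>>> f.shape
(23, 7, 29)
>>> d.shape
(29, 29)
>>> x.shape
(31, 29)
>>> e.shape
(11, 11)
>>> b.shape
(7, 29)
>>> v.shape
(29, 29)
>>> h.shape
(29, 31)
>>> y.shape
(11,)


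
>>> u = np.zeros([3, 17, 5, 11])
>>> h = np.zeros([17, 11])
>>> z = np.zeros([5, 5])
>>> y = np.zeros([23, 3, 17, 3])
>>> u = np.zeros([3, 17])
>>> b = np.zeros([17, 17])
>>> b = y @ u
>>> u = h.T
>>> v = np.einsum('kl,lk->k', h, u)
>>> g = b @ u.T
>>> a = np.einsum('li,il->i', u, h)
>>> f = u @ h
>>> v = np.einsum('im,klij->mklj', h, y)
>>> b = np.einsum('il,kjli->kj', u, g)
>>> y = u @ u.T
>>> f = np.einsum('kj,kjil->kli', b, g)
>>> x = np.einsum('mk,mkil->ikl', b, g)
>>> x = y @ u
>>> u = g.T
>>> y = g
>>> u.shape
(11, 17, 3, 23)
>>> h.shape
(17, 11)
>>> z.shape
(5, 5)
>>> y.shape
(23, 3, 17, 11)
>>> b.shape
(23, 3)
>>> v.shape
(11, 23, 3, 3)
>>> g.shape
(23, 3, 17, 11)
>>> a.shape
(17,)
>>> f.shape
(23, 11, 17)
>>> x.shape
(11, 17)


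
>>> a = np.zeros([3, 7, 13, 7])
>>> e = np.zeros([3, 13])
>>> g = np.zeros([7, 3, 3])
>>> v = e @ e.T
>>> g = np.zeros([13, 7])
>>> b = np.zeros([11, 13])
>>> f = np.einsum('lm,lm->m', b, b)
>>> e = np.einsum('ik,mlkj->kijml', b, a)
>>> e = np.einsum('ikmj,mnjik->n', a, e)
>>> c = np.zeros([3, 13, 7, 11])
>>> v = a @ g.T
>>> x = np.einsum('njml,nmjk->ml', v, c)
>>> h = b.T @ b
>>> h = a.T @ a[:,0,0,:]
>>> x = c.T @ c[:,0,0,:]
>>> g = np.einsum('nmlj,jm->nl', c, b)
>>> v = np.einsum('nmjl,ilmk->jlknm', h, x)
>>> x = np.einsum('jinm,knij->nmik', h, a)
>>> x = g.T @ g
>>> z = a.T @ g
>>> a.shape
(3, 7, 13, 7)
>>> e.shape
(11,)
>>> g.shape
(3, 7)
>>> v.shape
(7, 7, 11, 7, 13)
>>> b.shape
(11, 13)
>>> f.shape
(13,)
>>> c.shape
(3, 13, 7, 11)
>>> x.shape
(7, 7)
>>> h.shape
(7, 13, 7, 7)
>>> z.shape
(7, 13, 7, 7)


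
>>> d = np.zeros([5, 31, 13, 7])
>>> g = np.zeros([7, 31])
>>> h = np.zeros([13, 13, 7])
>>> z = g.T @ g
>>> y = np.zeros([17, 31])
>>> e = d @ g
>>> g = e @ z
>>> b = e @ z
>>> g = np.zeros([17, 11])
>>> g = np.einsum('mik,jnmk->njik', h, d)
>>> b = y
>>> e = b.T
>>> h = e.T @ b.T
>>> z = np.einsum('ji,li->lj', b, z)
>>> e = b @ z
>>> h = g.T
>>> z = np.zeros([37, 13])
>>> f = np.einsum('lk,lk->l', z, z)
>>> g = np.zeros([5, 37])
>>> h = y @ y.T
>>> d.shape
(5, 31, 13, 7)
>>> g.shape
(5, 37)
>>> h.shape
(17, 17)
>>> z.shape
(37, 13)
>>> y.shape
(17, 31)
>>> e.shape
(17, 17)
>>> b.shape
(17, 31)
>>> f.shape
(37,)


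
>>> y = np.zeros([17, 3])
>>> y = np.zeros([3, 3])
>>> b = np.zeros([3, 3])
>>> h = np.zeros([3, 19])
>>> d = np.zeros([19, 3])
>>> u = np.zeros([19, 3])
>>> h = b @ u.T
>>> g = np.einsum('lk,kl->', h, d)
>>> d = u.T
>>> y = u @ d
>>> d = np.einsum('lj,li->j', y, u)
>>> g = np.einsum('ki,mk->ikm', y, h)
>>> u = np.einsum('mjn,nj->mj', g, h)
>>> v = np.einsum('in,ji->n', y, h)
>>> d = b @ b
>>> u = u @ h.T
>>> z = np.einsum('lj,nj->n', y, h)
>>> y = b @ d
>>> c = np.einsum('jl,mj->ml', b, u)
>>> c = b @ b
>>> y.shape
(3, 3)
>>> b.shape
(3, 3)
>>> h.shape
(3, 19)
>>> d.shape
(3, 3)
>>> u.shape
(19, 3)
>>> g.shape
(19, 19, 3)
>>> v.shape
(19,)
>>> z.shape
(3,)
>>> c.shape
(3, 3)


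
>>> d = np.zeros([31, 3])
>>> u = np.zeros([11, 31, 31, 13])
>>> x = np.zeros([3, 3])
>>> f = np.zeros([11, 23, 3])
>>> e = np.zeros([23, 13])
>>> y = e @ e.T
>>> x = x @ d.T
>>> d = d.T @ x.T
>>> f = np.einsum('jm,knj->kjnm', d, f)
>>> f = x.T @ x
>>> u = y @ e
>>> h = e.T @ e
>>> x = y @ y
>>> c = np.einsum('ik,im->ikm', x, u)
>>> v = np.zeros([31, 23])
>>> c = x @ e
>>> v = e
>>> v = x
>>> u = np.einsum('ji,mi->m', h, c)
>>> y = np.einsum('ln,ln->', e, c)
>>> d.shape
(3, 3)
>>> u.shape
(23,)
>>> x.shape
(23, 23)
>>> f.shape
(31, 31)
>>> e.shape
(23, 13)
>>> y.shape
()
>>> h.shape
(13, 13)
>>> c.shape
(23, 13)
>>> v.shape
(23, 23)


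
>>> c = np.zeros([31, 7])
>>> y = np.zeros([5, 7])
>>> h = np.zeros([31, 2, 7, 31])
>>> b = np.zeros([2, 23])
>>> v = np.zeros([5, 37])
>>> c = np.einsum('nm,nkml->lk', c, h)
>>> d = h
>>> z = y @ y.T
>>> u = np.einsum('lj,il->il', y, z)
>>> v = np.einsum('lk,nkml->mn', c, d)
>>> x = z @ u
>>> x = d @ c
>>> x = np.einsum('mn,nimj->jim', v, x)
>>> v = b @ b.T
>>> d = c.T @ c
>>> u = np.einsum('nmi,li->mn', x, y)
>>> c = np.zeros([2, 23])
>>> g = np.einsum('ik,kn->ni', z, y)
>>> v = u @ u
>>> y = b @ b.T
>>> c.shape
(2, 23)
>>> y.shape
(2, 2)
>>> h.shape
(31, 2, 7, 31)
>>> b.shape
(2, 23)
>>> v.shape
(2, 2)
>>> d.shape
(2, 2)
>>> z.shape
(5, 5)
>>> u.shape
(2, 2)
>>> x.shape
(2, 2, 7)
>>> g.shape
(7, 5)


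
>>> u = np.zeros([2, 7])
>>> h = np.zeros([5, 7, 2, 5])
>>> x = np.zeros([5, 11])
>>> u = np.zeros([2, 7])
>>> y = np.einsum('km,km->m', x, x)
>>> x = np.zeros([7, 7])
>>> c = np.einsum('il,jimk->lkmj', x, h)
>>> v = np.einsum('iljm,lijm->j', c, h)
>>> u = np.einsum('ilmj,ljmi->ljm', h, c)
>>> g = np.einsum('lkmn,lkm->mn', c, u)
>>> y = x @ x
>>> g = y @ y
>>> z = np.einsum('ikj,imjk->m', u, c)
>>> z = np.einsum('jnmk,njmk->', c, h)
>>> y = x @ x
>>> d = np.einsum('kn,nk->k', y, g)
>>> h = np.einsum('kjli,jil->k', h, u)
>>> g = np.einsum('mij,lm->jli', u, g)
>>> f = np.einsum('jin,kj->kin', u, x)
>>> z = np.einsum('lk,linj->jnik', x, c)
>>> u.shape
(7, 5, 2)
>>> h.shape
(5,)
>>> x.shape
(7, 7)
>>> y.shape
(7, 7)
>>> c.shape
(7, 5, 2, 5)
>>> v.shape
(2,)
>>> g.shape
(2, 7, 5)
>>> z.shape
(5, 2, 5, 7)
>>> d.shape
(7,)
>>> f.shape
(7, 5, 2)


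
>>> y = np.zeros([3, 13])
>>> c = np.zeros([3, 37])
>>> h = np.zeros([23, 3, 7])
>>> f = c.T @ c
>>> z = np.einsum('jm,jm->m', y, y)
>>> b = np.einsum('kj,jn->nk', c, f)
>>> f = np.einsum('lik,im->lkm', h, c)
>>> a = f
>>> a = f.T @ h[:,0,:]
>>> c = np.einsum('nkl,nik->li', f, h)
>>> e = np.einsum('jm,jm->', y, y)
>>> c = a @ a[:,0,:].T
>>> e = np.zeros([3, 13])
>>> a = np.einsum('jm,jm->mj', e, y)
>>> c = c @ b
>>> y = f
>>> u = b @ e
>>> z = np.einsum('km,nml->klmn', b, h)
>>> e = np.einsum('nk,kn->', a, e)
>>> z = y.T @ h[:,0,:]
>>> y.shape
(23, 7, 37)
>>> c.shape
(37, 7, 3)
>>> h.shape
(23, 3, 7)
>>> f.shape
(23, 7, 37)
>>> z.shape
(37, 7, 7)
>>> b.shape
(37, 3)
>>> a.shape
(13, 3)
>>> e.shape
()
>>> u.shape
(37, 13)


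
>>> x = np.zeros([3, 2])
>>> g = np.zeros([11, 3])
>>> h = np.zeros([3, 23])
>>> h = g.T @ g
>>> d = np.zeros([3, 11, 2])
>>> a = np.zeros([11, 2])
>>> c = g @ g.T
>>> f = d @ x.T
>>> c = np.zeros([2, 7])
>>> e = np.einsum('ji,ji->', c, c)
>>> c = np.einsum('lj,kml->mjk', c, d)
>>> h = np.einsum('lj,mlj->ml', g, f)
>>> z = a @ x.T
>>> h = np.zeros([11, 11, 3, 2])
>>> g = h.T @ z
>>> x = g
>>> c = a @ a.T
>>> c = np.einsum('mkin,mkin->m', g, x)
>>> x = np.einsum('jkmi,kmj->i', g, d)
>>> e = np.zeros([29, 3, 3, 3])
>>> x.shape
(3,)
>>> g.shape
(2, 3, 11, 3)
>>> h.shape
(11, 11, 3, 2)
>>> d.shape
(3, 11, 2)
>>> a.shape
(11, 2)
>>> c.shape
(2,)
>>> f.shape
(3, 11, 3)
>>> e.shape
(29, 3, 3, 3)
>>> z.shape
(11, 3)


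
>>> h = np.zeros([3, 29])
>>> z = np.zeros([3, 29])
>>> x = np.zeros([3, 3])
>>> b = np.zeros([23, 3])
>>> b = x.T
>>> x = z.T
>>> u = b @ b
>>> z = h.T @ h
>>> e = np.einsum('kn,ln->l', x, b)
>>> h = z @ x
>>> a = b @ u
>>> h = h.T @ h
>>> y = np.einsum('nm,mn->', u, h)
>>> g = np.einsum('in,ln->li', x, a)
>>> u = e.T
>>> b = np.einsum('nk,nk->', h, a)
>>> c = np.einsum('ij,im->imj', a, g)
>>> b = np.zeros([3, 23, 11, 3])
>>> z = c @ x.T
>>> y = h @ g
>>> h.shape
(3, 3)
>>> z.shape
(3, 29, 29)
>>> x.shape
(29, 3)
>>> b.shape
(3, 23, 11, 3)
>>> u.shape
(3,)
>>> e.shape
(3,)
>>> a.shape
(3, 3)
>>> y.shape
(3, 29)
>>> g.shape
(3, 29)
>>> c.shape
(3, 29, 3)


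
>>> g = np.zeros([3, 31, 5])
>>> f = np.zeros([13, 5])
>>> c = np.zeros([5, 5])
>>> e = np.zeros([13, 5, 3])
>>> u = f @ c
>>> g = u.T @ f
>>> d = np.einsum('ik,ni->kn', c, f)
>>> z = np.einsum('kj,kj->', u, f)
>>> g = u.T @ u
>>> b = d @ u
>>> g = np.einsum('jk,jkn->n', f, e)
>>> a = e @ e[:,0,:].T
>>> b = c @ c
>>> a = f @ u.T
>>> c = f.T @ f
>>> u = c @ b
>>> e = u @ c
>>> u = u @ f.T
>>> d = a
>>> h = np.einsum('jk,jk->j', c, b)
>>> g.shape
(3,)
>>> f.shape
(13, 5)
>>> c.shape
(5, 5)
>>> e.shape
(5, 5)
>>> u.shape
(5, 13)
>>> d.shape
(13, 13)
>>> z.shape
()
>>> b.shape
(5, 5)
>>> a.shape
(13, 13)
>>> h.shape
(5,)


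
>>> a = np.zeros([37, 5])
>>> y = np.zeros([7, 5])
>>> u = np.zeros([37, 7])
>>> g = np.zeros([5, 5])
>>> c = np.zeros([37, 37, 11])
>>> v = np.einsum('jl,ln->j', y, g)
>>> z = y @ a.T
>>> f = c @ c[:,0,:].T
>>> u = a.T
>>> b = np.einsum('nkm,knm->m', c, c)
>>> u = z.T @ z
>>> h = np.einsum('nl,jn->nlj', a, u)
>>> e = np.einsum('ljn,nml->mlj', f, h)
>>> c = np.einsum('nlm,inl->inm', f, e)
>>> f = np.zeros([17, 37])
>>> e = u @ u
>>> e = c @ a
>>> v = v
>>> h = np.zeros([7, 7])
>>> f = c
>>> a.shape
(37, 5)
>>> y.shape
(7, 5)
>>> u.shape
(37, 37)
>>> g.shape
(5, 5)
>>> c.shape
(5, 37, 37)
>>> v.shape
(7,)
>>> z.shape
(7, 37)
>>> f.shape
(5, 37, 37)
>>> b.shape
(11,)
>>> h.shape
(7, 7)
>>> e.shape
(5, 37, 5)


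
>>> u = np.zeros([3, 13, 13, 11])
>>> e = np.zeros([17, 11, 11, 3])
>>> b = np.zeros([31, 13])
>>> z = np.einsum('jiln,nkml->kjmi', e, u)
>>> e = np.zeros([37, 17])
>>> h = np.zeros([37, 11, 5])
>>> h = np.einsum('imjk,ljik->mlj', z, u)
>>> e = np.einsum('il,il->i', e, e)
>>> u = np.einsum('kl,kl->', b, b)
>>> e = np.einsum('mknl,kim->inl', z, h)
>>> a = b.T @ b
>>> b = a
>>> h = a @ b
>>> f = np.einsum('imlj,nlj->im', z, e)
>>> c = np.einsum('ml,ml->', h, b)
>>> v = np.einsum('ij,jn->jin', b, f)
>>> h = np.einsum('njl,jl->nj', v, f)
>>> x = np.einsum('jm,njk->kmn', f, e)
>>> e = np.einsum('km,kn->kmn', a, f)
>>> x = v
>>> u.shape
()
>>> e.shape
(13, 13, 17)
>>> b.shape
(13, 13)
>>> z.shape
(13, 17, 13, 11)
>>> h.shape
(13, 13)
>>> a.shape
(13, 13)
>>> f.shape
(13, 17)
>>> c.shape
()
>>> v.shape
(13, 13, 17)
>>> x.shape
(13, 13, 17)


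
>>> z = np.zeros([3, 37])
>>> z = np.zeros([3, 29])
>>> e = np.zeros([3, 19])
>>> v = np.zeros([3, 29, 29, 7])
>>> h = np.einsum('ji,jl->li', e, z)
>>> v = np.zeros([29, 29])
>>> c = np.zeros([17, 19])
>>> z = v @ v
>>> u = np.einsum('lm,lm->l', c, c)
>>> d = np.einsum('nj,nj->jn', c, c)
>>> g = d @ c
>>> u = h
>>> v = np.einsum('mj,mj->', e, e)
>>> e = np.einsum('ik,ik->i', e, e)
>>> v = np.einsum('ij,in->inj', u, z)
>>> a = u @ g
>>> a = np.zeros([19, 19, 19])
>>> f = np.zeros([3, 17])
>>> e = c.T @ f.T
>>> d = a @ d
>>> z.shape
(29, 29)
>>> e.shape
(19, 3)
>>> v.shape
(29, 29, 19)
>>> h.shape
(29, 19)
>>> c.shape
(17, 19)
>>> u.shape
(29, 19)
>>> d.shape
(19, 19, 17)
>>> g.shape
(19, 19)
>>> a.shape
(19, 19, 19)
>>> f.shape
(3, 17)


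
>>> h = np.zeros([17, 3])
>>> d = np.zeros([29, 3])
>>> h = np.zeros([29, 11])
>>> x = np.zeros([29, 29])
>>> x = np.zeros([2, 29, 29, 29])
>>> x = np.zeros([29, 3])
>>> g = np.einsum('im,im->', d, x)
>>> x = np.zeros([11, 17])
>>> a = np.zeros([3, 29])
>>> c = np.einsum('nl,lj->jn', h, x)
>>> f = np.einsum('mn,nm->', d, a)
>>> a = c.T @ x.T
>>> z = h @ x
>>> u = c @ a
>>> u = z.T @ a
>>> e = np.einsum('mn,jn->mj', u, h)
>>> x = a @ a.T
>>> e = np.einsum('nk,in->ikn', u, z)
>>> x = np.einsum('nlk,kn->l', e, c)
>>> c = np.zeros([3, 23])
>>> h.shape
(29, 11)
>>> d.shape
(29, 3)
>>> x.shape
(11,)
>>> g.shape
()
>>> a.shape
(29, 11)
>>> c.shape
(3, 23)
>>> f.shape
()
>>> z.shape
(29, 17)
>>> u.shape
(17, 11)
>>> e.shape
(29, 11, 17)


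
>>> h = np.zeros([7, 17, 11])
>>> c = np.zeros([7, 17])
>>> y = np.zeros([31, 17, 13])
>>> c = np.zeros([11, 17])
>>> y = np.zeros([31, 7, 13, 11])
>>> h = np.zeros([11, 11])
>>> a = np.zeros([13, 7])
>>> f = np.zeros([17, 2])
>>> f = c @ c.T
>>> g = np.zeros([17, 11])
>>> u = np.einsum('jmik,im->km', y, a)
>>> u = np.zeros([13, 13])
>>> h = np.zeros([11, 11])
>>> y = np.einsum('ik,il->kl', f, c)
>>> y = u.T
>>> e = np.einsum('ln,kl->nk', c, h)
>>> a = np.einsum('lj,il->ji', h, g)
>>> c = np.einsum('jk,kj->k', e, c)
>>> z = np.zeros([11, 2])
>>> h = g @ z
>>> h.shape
(17, 2)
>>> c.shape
(11,)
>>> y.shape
(13, 13)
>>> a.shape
(11, 17)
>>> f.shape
(11, 11)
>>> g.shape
(17, 11)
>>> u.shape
(13, 13)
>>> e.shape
(17, 11)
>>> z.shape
(11, 2)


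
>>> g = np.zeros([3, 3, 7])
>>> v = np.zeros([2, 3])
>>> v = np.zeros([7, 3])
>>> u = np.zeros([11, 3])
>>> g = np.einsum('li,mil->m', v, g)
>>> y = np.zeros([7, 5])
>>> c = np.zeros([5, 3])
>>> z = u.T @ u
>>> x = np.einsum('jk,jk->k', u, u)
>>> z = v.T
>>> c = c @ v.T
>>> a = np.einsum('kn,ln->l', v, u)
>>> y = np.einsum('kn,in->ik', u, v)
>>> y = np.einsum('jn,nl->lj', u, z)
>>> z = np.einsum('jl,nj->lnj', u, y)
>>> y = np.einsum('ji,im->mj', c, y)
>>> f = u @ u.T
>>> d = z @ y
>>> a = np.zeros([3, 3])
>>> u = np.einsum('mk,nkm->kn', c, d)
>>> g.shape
(3,)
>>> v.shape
(7, 3)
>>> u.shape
(7, 3)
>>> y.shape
(11, 5)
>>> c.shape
(5, 7)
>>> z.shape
(3, 7, 11)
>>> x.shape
(3,)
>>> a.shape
(3, 3)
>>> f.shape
(11, 11)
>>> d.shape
(3, 7, 5)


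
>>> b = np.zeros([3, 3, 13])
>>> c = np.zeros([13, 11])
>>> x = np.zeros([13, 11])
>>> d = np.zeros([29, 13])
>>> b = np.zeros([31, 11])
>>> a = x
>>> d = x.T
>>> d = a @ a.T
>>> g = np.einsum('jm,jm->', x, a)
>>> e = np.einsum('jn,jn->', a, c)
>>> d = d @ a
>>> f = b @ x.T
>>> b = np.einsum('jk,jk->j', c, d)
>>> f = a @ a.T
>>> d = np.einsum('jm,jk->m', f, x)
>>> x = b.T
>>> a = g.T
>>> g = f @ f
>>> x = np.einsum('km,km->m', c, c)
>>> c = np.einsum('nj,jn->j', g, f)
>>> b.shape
(13,)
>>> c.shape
(13,)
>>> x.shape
(11,)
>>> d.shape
(13,)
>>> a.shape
()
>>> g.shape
(13, 13)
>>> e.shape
()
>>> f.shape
(13, 13)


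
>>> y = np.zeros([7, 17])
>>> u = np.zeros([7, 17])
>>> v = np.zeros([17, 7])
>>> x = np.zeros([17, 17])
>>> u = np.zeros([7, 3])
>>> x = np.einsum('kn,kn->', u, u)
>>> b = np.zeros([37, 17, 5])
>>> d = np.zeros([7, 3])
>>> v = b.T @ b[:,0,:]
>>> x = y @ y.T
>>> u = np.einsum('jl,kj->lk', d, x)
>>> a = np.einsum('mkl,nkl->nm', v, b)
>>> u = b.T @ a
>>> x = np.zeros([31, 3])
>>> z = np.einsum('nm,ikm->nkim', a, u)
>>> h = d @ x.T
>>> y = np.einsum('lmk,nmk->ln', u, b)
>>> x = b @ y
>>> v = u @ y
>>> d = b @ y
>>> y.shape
(5, 37)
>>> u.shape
(5, 17, 5)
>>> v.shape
(5, 17, 37)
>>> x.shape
(37, 17, 37)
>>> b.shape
(37, 17, 5)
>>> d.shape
(37, 17, 37)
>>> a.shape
(37, 5)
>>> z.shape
(37, 17, 5, 5)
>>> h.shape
(7, 31)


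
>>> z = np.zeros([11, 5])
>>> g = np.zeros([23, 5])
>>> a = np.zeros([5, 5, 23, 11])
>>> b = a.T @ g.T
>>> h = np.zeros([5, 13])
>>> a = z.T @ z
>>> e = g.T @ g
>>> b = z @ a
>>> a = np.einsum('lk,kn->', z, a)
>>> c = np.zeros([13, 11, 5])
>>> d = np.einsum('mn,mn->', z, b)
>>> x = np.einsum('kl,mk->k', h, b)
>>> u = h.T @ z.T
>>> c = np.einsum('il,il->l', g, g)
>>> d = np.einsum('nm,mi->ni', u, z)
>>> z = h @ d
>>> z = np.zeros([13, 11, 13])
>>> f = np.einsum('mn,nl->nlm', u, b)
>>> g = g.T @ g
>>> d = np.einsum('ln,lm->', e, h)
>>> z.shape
(13, 11, 13)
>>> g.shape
(5, 5)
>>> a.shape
()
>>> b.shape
(11, 5)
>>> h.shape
(5, 13)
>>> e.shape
(5, 5)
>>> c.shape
(5,)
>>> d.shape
()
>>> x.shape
(5,)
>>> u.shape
(13, 11)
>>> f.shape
(11, 5, 13)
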